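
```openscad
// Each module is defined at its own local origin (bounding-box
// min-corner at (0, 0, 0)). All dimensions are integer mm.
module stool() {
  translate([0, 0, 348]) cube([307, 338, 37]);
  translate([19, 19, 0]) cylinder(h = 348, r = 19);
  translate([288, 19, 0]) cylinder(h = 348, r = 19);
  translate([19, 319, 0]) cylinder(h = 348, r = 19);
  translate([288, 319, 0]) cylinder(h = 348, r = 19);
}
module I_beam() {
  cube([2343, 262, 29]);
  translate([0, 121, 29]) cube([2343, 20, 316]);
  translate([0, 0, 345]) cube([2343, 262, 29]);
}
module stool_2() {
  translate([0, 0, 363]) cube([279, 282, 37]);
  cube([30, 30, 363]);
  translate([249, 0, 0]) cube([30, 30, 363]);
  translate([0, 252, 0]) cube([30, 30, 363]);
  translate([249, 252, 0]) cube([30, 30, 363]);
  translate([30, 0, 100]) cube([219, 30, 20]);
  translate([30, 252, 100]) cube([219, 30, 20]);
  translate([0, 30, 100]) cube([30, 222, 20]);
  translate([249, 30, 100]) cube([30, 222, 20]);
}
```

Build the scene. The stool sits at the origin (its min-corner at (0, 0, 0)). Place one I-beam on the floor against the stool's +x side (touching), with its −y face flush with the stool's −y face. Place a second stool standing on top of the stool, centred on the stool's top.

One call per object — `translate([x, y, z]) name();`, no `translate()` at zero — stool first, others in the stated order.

stool();
translate([307, 0, 0]) I_beam();
translate([14, 28, 385]) stool_2();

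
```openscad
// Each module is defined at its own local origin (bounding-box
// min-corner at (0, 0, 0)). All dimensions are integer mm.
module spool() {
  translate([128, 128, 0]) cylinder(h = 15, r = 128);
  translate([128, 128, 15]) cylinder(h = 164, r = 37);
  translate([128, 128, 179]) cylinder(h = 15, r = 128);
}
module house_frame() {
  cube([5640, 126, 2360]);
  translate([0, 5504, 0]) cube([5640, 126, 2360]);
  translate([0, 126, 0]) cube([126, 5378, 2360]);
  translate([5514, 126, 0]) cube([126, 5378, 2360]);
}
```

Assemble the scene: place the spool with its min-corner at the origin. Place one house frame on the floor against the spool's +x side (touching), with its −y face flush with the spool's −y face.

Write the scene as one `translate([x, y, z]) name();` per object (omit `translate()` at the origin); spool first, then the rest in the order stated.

spool();
translate([256, 0, 0]) house_frame();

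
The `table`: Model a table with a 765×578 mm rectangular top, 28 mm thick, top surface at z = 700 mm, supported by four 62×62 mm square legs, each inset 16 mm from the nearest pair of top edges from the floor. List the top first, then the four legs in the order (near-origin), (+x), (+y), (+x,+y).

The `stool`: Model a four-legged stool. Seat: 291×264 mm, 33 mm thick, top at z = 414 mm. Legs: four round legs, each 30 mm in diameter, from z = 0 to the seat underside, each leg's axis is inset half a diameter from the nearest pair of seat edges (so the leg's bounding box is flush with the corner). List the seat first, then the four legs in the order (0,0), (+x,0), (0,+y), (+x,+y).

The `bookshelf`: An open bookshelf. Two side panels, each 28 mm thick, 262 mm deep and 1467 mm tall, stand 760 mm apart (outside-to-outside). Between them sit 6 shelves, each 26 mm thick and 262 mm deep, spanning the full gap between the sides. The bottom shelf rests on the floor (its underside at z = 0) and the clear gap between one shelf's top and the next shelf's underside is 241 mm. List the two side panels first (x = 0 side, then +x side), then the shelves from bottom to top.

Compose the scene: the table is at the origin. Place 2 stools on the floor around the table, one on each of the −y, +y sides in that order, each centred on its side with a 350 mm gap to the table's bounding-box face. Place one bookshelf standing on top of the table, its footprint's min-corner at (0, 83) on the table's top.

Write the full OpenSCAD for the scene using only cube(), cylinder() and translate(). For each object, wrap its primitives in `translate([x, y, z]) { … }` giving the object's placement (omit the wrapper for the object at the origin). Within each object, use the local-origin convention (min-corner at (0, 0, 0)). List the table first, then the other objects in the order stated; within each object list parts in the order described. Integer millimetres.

translate([0, 0, 672]) cube([765, 578, 28]);
translate([16, 16, 0]) cube([62, 62, 672]);
translate([687, 16, 0]) cube([62, 62, 672]);
translate([16, 500, 0]) cube([62, 62, 672]);
translate([687, 500, 0]) cube([62, 62, 672]);
translate([237, -614, 0]) {
  translate([0, 0, 381]) cube([291, 264, 33]);
  translate([15, 15, 0]) cylinder(h = 381, r = 15);
  translate([276, 15, 0]) cylinder(h = 381, r = 15);
  translate([15, 249, 0]) cylinder(h = 381, r = 15);
  translate([276, 249, 0]) cylinder(h = 381, r = 15);
}
translate([237, 928, 0]) {
  translate([0, 0, 381]) cube([291, 264, 33]);
  translate([15, 15, 0]) cylinder(h = 381, r = 15);
  translate([276, 15, 0]) cylinder(h = 381, r = 15);
  translate([15, 249, 0]) cylinder(h = 381, r = 15);
  translate([276, 249, 0]) cylinder(h = 381, r = 15);
}
translate([0, 83, 700]) {
  cube([28, 262, 1467]);
  translate([732, 0, 0]) cube([28, 262, 1467]);
  translate([28, 0, 0]) cube([704, 262, 26]);
  translate([28, 0, 267]) cube([704, 262, 26]);
  translate([28, 0, 534]) cube([704, 262, 26]);
  translate([28, 0, 801]) cube([704, 262, 26]);
  translate([28, 0, 1068]) cube([704, 262, 26]);
  translate([28, 0, 1335]) cube([704, 262, 26]);
}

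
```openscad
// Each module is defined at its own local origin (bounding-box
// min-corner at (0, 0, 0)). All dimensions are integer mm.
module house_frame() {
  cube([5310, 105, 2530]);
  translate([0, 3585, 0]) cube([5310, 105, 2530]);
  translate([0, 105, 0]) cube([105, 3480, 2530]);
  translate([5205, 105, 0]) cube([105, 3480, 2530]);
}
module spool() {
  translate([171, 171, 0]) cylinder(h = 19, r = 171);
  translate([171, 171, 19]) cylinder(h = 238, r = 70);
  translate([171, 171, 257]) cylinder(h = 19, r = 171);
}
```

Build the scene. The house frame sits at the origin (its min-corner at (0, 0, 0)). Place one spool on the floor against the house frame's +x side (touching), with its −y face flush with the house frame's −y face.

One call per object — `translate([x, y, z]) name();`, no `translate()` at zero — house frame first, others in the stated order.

house_frame();
translate([5310, 0, 0]) spool();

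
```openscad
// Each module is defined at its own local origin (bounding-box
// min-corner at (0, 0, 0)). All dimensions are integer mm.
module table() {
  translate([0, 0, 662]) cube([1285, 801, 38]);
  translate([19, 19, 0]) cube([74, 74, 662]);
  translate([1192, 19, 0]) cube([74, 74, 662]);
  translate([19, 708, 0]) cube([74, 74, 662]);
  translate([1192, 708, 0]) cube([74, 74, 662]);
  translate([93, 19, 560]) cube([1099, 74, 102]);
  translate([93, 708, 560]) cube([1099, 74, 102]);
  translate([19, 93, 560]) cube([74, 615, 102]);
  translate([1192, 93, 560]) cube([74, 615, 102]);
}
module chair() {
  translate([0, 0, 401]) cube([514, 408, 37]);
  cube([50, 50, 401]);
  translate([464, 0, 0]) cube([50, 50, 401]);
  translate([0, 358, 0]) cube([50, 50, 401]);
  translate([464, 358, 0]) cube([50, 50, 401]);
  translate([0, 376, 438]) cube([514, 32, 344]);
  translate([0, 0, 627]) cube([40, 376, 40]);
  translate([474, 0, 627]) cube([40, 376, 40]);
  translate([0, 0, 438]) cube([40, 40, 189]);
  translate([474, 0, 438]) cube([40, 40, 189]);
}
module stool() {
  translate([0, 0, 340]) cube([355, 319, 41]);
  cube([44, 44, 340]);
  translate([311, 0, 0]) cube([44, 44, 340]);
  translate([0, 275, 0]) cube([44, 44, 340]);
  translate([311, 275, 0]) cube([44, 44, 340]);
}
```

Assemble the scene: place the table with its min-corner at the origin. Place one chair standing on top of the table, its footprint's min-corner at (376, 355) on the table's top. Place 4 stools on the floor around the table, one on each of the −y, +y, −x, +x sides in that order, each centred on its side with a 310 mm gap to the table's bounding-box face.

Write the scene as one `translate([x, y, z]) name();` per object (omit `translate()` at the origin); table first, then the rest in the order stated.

table();
translate([376, 355, 700]) chair();
translate([465, -629, 0]) stool();
translate([465, 1111, 0]) stool();
translate([-665, 241, 0]) stool();
translate([1595, 241, 0]) stool();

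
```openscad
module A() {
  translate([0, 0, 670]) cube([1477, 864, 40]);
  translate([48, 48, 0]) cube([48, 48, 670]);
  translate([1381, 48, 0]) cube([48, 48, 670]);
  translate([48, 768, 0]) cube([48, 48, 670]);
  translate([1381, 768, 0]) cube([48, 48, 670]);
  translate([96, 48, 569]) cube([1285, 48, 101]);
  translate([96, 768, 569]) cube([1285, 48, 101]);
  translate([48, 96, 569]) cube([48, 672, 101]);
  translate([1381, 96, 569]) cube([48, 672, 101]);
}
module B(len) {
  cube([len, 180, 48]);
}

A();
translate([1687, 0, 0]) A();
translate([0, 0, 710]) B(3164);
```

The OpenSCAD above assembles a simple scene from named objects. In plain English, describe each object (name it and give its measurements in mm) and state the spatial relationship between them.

A is a rectangular dining table. The top is 1477×864×40 mm with its upper surface at z = 710 mm. It stands on four 48×48 mm square legs, each inset 48 mm from the nearest pair of top edges, running from the floor to the underside of the top. Four apron rails, 48 mm thick and 101 mm tall, run between adjacent legs with their top edges flush with the underside of the top and their outer faces flush with the legs' outer faces.

B is a rectangular beam 3164 mm long (x), 180 mm deep (y), 48 mm thick (z).

The beam spans the tops of two tables placed 210 mm apart, resting at z = 710 mm.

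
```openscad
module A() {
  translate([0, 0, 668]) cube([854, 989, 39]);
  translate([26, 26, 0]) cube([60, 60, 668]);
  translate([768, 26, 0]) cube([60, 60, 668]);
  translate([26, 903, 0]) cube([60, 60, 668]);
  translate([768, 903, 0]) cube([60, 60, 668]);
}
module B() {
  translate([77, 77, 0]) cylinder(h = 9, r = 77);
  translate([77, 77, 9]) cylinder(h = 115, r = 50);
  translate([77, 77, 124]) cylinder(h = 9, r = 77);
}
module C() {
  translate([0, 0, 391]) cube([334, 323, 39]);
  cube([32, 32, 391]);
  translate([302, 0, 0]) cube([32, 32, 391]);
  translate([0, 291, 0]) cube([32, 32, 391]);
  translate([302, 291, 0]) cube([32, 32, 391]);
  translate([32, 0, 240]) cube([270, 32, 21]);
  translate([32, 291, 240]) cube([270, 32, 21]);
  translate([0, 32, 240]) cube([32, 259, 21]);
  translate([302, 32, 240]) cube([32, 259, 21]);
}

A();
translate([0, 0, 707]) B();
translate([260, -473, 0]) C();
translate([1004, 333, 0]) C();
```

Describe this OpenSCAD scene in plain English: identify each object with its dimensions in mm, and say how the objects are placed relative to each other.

A is a table with a 854×989 mm rectangular top, 39 mm thick, top surface at z = 707 mm, supported by four 60×60 mm square legs, each inset 26 mm from the nearest pair of top edges, running from the floor.

B is a spool: two coaxial disc flanges of radius 77 mm and thickness 9 mm, joined by a core cylinder of radius 50 mm and height 115 mm. The lower flange rests on z = 0 and the three cylinders share a vertical axis.

C is a four-legged stool. The seat is a 334×323×39 mm slab whose top surface is at z = 430 mm; four square legs, each 32×32 mm in cross-section, run from the floor (z = 0) to the underside of the seat, each flush with a corner of the seat. Four stretchers, 32 mm wide and 21 mm tall, connect adjacent legs with their undersides at z = 240 mm, each running between the inner faces of the legs it joins and aligned with the legs' outer faces on the other axis.

The spool is on top of the table. Two stools sit around the table at the −y, +x sides.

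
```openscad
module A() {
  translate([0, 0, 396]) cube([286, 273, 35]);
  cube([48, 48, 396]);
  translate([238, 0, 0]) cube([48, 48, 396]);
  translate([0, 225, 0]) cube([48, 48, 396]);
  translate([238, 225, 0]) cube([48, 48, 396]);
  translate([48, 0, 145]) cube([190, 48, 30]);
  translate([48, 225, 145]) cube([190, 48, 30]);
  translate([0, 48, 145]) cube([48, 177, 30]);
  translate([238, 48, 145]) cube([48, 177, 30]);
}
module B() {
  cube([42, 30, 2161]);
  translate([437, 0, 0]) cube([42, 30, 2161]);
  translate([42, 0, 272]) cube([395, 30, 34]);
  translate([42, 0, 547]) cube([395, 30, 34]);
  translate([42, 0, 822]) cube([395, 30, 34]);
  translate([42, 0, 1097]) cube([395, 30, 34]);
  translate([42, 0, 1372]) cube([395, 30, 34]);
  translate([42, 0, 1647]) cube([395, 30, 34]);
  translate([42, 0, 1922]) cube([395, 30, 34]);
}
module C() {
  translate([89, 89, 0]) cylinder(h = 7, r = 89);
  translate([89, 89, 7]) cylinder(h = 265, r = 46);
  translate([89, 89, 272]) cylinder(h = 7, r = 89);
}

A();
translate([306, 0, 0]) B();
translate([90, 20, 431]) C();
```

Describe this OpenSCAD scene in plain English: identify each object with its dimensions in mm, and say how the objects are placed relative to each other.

A is a four-legged stool. The seat is 286×273 mm, 35 mm thick, top at z = 431 mm. It stands on four square legs, each 48×48 mm in cross-section, from z = 0 to the seat underside, each flush with a corner of the seat. Four stretchers, 48 mm wide and 30 mm tall, connect adjacent legs with their undersides at z = 145 mm, each running between the inner faces of the legs it joins and aligned with the legs' outer faces on the other axis.

B is a wooden ladder with two side rails of 42×30 mm section and 2161 mm height, set 479 mm apart overall. Between them run 7 rectangular rungs (30 mm deep, 34 mm thick), front faces flush with the rails' −y face. The bottom of the first rung is 272 mm above the floor and each subsequent rung is 275 mm higher than the one below.

C is a spool: two coaxial disc flanges of radius 89 mm and thickness 7 mm, joined by a core cylinder of radius 46 mm and height 265 mm. The lower flange rests on z = 0 and the three cylinders share a vertical axis.

The ladder is on the floor beside the stool on its +x side. The spool is on top of the stool.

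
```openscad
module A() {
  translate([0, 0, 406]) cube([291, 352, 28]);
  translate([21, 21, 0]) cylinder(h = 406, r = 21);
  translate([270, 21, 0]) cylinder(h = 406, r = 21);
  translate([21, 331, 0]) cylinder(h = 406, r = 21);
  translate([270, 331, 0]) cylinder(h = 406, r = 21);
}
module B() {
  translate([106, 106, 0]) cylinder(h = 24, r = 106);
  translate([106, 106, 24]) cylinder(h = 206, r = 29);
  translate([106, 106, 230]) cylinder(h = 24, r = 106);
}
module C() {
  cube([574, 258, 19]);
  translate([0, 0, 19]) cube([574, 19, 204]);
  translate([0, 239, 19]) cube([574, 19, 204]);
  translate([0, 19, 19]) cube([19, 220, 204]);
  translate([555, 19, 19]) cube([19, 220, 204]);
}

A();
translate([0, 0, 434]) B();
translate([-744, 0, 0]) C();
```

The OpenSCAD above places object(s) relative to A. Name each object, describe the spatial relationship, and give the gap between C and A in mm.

A is a stool. B is a spool. C is an open box. The spool is on top of the stool. The open box is on the floor beside the stool on its −x side. The gap between the open box and the stool is 170 mm.

The open box's nearest face is 170 mm from the stool's −x face.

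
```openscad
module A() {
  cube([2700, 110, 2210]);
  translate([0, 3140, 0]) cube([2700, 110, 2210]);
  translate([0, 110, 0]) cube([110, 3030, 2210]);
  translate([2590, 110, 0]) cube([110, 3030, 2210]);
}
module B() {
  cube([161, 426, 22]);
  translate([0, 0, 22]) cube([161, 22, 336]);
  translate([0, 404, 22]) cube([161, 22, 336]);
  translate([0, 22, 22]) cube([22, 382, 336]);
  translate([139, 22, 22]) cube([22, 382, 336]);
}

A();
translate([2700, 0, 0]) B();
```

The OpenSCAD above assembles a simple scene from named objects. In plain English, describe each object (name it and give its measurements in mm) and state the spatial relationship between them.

A is a box-shaped house frame (walls only): outside footprint 2700×3250 mm, wall height 2210 mm, wall thickness 110 mm. The two y-facing walls run the full x-width; the two x-facing walls fit between the inner faces of the y-facing walls.

B is an open-topped rectangular box: outside dimensions 161×426×358 mm, with a uniform wall and base thickness of 22 mm. The base is a full 161×426 slab on the floor; four walls sit on top of the base. The front and back walls (the −y and +y sides) span the full width; the two side walls fit between them.

The open box is against the house frame's +x side, with their −y faces flush.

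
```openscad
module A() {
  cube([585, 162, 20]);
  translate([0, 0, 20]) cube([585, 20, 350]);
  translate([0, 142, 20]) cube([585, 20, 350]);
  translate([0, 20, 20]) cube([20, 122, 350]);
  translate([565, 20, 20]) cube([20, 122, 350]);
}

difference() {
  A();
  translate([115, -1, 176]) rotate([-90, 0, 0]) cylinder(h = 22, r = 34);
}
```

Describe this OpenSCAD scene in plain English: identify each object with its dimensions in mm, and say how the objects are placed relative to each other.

A is an open storage box with external size 585×162×370 mm and wall thickness 20 mm (the base is also 20 mm thick). The base covers the whole footprint; the four walls stand on the base, with the y-facing walls full-width and the x-facing walls fitting between their inner faces.

The open box has a circular hole of radius 34 mm through its front wall, centred at (x = 115, z = 176).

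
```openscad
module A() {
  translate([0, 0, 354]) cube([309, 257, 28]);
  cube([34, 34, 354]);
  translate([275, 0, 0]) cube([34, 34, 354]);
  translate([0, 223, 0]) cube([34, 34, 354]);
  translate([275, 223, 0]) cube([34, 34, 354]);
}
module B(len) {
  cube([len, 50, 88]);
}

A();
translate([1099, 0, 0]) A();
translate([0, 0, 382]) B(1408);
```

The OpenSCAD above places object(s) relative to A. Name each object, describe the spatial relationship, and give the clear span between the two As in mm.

A is a stool. B is a beam. A beam spans the tops of two stools. The clear span between the two stools is 790 mm.

Second stool starts at x = 1099; first ends at x = 309; clear span = 1099 − 309 = 790 mm.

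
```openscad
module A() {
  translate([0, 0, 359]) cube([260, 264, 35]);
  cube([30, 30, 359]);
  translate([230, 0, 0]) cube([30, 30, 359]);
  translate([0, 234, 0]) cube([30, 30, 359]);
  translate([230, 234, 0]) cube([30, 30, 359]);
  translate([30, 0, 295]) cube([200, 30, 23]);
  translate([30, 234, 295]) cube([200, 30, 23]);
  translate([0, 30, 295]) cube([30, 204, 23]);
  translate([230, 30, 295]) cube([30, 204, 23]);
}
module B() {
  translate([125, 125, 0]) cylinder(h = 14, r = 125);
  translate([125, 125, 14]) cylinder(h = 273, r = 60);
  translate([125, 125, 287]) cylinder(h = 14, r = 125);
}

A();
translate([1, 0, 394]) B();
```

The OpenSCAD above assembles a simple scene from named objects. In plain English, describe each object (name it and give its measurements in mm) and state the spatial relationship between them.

A is a simple wooden stool: a rectangular seat 260 mm (x) by 264 mm (y), 35 mm thick, top face at z = 394 mm, on four square legs, each 30×30 mm in cross-section. The legs rest on z = 0, each flush with a corner of the seat. Four stretchers, 30 mm wide and 23 mm tall, connect adjacent legs with their undersides at z = 295 mm, each running between the inner faces of the legs it joins and aligned with the legs' outer faces on the other axis.

B is a spool: two coaxial disc flanges of radius 125 mm and thickness 14 mm, joined by a core cylinder of radius 60 mm and height 273 mm. The lower flange rests on z = 0 and the three cylinders share a vertical axis.

The spool is on top of the stool.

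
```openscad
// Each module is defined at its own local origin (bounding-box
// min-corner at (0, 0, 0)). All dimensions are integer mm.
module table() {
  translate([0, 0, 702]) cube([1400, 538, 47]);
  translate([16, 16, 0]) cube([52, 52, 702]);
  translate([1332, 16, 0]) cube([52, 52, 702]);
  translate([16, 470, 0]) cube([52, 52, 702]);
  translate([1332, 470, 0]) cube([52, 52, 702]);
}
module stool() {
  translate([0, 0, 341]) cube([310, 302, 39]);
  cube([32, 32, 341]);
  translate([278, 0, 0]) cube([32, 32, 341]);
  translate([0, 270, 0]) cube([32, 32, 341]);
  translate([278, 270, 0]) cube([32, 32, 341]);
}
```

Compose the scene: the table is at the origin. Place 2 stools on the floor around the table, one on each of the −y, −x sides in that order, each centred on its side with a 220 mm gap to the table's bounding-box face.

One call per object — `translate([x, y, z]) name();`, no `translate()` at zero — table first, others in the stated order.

table();
translate([545, -522, 0]) stool();
translate([-530, 118, 0]) stool();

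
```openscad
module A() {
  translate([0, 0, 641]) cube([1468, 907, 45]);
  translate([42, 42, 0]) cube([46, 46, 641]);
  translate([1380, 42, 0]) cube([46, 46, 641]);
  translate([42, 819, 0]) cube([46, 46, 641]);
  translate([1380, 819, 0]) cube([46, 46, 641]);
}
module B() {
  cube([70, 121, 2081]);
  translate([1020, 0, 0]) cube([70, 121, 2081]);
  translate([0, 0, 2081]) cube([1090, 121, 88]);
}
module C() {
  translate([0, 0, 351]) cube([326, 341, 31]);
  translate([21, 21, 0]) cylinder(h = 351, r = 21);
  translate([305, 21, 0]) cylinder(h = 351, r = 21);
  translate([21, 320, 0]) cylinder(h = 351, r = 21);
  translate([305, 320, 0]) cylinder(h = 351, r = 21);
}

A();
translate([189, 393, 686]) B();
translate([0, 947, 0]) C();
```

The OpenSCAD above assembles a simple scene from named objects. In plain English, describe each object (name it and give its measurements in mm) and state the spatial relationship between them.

A is a table: top 1468 mm (x) × 907 mm (y), 45 mm thick, upper face at z = 686 mm, on four 46×46 mm square legs, each inset 42 mm from the nearest pair of top edges, running from z = 0 to the bottom of the top.

B is a rectangular door frame: two vertical jambs of 70×121 mm section, 2081 mm tall, with a clear opening 950 mm wide between their inner faces. A header 88 mm tall and 121 mm deep lies on top of the jambs and spans the full outside width.

C is a four-legged stool. The seat is a 326×341×31 mm slab whose top surface is at z = 382 mm; four round legs, each 42 mm in diameter, run from the floor (z = 0) to the underside of the seat, each leg's axis is inset half a diameter from the nearest pair of seat edges (so the leg's bounding box is flush with the corner).

The door frame is on top of the table, centred. The stool is on the floor beside the table on its +y side.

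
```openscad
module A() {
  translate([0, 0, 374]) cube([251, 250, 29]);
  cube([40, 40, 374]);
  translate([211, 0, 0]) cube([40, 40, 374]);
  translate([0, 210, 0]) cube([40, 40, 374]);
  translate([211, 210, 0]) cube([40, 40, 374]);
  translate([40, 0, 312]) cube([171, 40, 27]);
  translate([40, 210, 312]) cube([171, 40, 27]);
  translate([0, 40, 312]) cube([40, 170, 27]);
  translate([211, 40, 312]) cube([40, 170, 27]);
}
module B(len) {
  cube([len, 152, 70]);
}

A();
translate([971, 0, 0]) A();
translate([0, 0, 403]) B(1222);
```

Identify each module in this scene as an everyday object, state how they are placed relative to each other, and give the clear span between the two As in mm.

Second stool starts at x = 971; first ends at x = 251; clear span = 971 − 251 = 720 mm.

A is a stool. B is a beam. A beam spans the tops of two stools. The clear span between the two stools is 720 mm.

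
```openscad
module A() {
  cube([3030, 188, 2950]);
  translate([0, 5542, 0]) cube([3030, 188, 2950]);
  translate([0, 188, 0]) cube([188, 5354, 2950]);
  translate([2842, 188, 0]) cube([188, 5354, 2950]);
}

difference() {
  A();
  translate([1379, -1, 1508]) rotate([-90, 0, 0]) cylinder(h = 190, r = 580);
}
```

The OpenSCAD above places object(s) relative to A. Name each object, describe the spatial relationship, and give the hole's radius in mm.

A is a house frame. The house frame has a circular hole through its front wall. The hole's radius is 580 mm.

The subtracted cylinder has r = 580 mm.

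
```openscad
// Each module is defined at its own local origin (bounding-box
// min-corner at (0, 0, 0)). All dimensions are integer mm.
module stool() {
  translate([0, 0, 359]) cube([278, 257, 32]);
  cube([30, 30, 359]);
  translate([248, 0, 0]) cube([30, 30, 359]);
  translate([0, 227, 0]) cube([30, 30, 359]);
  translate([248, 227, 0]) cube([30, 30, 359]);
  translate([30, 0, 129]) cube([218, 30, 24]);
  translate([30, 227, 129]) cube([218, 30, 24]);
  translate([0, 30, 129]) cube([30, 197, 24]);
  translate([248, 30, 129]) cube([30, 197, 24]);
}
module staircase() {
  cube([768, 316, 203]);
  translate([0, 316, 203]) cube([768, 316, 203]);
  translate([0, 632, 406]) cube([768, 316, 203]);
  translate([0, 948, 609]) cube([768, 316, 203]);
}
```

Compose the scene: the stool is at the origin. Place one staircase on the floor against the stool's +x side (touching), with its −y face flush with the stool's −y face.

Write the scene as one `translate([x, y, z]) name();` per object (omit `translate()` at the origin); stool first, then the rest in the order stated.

stool();
translate([278, 0, 0]) staircase();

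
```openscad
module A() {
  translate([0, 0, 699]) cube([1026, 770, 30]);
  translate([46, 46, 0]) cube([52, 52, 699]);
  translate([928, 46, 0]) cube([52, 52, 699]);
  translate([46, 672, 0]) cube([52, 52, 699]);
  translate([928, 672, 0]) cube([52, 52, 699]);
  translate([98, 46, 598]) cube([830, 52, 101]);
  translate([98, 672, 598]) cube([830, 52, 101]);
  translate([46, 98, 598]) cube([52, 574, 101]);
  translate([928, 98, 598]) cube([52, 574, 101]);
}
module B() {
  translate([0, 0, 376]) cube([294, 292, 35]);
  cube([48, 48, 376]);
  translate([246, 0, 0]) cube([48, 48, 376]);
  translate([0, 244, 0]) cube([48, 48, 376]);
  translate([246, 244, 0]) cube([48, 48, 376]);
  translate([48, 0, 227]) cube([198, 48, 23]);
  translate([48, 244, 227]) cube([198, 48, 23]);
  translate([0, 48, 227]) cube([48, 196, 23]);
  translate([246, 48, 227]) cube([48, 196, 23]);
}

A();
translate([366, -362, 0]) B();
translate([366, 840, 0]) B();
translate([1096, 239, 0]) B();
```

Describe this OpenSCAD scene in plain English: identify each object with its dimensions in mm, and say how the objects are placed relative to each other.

A is a table: top 1026 mm (x) × 770 mm (y), 30 mm thick, upper face at z = 729 mm, on four 52×52 mm square legs, each inset 46 mm from the nearest pair of top edges, running from z = 0 to the bottom of the top. Four apron rails, 52 mm thick and 101 mm tall, run between adjacent legs with their top edges flush with the underside of the top and their outer faces flush with the legs' outer faces.

B is a simple wooden stool: a rectangular seat 294 mm (x) by 292 mm (y), 35 mm thick, top face at z = 411 mm, on four square legs, each 48×48 mm in cross-section. The legs rest on z = 0, each flush with a corner of the seat. Four stretchers, 48 mm wide and 23 mm tall, connect adjacent legs with their undersides at z = 227 mm, each running between the inner faces of the legs it joins and aligned with the legs' outer faces on the other axis.

Three stools sit around the table at the −y, +y, +x sides.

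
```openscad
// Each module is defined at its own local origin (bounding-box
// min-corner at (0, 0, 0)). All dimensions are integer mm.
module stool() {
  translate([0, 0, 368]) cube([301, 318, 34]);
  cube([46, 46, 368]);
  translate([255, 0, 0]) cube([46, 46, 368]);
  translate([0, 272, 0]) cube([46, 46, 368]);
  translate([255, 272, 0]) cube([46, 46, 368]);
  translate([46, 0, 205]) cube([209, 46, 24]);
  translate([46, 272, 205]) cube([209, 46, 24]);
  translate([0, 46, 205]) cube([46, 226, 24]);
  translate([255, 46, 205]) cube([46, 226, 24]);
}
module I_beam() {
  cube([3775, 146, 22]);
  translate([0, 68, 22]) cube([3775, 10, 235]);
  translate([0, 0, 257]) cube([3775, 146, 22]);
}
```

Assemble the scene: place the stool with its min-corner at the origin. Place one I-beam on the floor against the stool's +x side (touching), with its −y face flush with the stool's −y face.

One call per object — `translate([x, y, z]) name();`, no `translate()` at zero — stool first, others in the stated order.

stool();
translate([301, 0, 0]) I_beam();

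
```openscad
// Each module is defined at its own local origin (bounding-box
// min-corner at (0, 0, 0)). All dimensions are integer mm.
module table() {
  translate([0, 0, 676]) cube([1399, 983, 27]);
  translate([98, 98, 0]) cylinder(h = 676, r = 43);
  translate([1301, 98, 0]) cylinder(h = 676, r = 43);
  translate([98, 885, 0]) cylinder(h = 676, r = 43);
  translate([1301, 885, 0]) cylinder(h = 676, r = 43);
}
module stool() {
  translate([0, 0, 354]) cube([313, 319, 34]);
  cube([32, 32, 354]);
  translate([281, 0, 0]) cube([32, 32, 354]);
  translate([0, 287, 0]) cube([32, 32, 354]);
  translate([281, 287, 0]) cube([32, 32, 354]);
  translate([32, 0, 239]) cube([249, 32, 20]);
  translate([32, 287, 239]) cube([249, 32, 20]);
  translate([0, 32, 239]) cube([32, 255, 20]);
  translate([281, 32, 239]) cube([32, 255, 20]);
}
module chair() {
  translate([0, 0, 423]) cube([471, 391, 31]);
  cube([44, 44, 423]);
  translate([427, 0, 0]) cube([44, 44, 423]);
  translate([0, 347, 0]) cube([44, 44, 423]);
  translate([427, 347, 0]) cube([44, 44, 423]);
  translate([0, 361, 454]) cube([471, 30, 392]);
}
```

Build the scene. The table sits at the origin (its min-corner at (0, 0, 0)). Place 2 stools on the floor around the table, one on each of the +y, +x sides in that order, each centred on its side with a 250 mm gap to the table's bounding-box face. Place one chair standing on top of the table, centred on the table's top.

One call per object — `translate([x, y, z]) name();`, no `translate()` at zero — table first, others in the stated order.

table();
translate([543, 1233, 0]) stool();
translate([1649, 332, 0]) stool();
translate([464, 296, 703]) chair();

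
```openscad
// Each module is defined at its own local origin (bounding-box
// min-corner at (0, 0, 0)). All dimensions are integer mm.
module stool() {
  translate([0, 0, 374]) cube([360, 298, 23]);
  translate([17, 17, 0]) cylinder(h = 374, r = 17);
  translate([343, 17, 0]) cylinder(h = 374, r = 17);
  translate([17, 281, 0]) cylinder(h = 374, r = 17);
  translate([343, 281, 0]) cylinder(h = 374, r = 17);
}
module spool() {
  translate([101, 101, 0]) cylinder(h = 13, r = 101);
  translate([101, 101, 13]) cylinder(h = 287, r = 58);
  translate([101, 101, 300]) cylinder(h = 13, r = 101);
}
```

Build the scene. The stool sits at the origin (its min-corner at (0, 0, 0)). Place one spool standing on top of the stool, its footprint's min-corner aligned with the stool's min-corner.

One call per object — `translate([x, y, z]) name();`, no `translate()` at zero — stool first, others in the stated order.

stool();
translate([0, 0, 397]) spool();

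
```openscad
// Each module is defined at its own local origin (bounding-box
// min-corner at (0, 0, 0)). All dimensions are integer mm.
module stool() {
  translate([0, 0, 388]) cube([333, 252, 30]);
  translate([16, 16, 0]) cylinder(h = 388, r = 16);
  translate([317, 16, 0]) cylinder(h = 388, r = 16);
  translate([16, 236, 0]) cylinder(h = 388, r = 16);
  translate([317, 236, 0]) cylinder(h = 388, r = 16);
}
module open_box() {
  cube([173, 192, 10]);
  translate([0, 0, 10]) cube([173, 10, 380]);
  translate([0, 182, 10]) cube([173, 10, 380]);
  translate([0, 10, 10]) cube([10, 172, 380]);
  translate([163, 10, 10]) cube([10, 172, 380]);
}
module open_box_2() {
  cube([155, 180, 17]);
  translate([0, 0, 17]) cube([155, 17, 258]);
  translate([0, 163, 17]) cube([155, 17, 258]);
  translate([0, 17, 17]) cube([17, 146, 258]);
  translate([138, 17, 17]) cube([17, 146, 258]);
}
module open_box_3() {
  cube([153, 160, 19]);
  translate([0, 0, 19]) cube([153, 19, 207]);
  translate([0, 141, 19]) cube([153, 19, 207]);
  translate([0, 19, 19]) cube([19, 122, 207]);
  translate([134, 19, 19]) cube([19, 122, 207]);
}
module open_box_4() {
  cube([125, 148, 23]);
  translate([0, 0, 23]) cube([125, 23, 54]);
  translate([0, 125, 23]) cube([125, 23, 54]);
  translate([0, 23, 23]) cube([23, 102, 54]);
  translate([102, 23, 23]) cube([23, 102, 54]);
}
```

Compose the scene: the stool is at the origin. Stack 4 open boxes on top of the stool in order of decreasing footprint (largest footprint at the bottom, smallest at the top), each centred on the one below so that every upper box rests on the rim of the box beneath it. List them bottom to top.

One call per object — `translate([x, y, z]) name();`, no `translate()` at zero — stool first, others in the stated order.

stool();
translate([80, 30, 418]) open_box();
translate([89, 36, 808]) open_box_2();
translate([90, 46, 1083]) open_box_3();
translate([104, 52, 1309]) open_box_4();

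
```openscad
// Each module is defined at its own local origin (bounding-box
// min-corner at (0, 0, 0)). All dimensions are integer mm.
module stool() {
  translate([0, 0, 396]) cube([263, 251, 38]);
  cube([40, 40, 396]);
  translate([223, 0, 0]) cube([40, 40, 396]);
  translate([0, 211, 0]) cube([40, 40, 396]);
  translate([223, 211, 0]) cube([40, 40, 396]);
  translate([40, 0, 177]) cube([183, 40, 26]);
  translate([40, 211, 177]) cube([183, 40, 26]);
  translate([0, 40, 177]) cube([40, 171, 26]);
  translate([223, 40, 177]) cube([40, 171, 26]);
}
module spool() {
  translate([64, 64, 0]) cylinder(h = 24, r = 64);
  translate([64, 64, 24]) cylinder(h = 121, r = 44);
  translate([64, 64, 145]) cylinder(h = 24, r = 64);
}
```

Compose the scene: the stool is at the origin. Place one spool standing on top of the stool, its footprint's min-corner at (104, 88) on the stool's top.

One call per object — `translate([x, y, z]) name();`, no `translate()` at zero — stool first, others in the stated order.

stool();
translate([104, 88, 434]) spool();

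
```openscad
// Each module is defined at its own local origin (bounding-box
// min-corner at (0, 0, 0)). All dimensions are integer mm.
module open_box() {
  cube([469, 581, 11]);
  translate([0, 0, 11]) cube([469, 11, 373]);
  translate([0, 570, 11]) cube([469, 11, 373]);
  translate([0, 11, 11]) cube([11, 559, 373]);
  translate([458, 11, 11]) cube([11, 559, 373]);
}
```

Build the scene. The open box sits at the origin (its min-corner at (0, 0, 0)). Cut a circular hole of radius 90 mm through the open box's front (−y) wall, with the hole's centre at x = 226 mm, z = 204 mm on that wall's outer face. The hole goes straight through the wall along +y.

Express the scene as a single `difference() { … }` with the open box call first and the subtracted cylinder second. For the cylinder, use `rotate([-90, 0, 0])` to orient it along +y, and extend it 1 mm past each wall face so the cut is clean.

difference() {
  open_box();
  translate([226, -1, 204]) rotate([-90, 0, 0]) cylinder(h = 13, r = 90);
}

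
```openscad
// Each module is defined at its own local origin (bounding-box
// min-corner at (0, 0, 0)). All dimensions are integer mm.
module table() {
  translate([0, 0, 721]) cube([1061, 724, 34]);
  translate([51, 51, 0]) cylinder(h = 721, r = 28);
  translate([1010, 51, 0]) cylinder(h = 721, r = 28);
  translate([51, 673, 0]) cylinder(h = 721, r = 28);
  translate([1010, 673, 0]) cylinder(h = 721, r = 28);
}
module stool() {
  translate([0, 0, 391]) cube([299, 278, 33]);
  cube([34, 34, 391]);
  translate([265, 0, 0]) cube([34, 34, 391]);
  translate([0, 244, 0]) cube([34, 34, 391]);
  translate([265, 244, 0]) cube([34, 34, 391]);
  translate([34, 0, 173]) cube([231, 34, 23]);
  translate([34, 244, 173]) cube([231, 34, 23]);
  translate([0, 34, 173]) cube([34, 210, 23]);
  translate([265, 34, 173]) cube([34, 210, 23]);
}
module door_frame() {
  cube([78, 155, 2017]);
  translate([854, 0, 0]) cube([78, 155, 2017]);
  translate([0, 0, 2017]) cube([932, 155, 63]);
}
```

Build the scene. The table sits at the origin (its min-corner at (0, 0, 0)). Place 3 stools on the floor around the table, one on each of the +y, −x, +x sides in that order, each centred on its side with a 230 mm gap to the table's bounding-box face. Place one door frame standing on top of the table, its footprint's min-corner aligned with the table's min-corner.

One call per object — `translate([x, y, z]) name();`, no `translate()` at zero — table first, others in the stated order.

table();
translate([381, 954, 0]) stool();
translate([-529, 223, 0]) stool();
translate([1291, 223, 0]) stool();
translate([0, 0, 755]) door_frame();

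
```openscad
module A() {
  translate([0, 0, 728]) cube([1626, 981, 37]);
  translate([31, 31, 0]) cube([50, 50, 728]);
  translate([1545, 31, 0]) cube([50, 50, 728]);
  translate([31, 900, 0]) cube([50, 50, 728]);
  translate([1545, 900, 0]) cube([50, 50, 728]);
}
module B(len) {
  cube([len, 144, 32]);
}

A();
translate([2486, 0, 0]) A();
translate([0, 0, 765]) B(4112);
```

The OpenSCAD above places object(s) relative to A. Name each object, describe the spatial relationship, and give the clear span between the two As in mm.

A is a table. B is a beam. A beam spans the tops of two tables. The clear span between the two tables is 860 mm.

Second table starts at x = 2486; first ends at x = 1626; clear span = 2486 − 1626 = 860 mm.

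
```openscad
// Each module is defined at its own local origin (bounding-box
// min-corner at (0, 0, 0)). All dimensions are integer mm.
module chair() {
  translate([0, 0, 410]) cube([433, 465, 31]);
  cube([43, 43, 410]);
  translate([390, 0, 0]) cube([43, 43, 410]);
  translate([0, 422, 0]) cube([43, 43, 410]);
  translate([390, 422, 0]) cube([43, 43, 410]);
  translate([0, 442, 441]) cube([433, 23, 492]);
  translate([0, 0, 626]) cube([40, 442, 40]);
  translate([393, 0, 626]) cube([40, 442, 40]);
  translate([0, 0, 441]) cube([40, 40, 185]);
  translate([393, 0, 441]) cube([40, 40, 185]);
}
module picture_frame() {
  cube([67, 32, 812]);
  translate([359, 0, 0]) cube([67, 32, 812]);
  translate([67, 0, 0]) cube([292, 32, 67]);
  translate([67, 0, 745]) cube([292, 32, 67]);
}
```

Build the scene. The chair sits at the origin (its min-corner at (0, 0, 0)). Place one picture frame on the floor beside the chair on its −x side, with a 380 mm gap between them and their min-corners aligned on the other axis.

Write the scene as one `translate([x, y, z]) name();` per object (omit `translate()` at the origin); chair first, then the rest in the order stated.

chair();
translate([-806, 0, 0]) picture_frame();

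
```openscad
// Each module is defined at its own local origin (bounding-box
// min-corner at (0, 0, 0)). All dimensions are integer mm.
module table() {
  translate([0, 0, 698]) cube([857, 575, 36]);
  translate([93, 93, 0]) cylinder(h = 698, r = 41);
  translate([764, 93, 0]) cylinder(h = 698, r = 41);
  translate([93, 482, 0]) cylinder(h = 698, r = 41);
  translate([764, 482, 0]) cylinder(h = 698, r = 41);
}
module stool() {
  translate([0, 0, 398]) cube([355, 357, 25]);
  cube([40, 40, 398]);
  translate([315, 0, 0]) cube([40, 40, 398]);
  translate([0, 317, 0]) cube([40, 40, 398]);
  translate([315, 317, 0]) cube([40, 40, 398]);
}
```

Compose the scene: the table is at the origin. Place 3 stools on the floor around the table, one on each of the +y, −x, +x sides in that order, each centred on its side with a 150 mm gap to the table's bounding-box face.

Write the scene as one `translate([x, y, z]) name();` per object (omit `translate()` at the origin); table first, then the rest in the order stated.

table();
translate([251, 725, 0]) stool();
translate([-505, 109, 0]) stool();
translate([1007, 109, 0]) stool();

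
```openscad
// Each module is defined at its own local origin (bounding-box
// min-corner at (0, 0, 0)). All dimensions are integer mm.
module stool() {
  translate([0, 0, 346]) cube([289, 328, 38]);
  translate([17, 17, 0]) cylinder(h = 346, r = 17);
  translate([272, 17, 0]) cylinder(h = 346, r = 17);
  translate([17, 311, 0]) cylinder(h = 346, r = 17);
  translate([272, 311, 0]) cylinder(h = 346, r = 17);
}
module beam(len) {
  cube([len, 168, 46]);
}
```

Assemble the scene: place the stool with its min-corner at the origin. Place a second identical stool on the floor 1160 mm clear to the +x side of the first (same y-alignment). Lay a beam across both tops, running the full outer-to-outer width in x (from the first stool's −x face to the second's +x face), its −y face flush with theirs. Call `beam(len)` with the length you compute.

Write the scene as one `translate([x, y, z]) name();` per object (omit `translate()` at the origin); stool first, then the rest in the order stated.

stool();
translate([1449, 0, 0]) stool();
translate([0, 0, 384]) beam(1738);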